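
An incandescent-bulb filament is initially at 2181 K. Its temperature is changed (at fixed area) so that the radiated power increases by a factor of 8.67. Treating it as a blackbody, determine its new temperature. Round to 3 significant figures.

T₂ ≈ 3.74×10³ K

P ∝ T⁴, so T₂/T₁ = (P₂/P₁)^(1/4) = (8.67)^(1/4) = 1.71595.
T₂ = 2181 × 1.71595 = 3.74×10³ K.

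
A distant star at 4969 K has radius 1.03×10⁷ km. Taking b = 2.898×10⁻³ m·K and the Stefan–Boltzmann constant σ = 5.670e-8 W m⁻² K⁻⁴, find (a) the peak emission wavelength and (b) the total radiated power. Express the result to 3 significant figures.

λ_max ≈ 583 nm; P ≈ 4.61×10²⁸ W

(a) λ_max = b/T = 2.898×10⁻³/4969 = 5.832×10⁻⁷ m = 583 nm.
Surface area A = 4πR² = 4π(1.03×10¹⁰ m)² = 1.33317×10²¹ m².
(b) P = σAT⁴ = 5.670×10⁻⁸×1.33317×10²¹×(4969)⁴ = 4.61×10²⁸ W.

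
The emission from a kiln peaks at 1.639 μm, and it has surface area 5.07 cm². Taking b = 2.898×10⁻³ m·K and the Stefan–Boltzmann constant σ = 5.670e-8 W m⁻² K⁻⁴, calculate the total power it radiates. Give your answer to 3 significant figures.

Wien's law: T = b/λ_max = 2.898×10⁻³/1.639×10⁻⁶ = 1768.15 K.
Area A = 5.07 cm² = 5.07×10⁻⁴ m².
Then P = σAT⁴ = 5.670×10⁻⁸×5.07×10⁻⁴×(1768.15)⁴ = 281 W.

P ≈ 281 W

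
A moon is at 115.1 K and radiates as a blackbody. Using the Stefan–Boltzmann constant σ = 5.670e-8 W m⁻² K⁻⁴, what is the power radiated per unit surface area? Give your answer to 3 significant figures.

Stefan–Boltzmann: I = σT⁴ = 5.670×10⁻⁸ × (115.1)⁴ = 9.95 W/m².

I ≈ 9.95 W/m²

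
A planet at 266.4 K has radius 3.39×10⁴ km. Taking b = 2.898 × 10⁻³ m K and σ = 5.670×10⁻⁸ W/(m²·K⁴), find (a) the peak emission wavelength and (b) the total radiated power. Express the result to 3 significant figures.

λ_max ≈ 10.9 μm; P ≈ 4.12×10¹⁸ W

(a) λ_max = b/T = 2.898×10⁻³/266.4 = 1.088×10⁻⁵ m = 10.9 μm.
Surface area A = 4πR² = 4π(3.39×10⁷ m)² = 1.44414×10¹⁶ m².
(b) P = σAT⁴ = 5.670×10⁻⁸×1.44414×10¹⁶×(266.4)⁴ = 4.12×10¹⁸ W.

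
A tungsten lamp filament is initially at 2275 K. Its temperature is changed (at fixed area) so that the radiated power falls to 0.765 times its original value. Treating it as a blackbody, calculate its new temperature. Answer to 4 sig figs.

T₂ ≈ 2128 K

P ∝ T⁴, so T₂/T₁ = (P₂/P₁)^(1/4) = (0.765)^(1/4) = 0.935223.
T₂ = 2275 × 0.935223 = 2128 K.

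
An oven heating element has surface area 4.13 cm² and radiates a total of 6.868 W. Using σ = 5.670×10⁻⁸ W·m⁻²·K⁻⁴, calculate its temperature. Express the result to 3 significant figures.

Area A = 4.13 cm² = 4.13×10⁻⁴ m².
P = σAT⁴ ⇒ T = (P/(σA))^(1/4) = (6.868/(5.670×10⁻⁸×4.13×10⁻⁴))^(1/4) = 736 K.

T ≈ 736 K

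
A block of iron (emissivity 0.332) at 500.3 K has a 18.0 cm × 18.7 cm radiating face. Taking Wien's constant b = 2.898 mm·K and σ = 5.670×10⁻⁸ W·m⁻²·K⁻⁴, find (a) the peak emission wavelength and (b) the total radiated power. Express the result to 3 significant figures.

(a) λ_max = b/T = 2.898×10⁻³/500.3 = 5.793×10⁻⁶ m = 5.79 μm.
Area A = 0.180 × 0.187 = 0.03366 m².
(b) P = εσAT⁴ = 0.332×5.670×10⁻⁸×0.03366×(500.3)⁴ = 39.7 W.

λ_max ≈ 5.79 μm; P ≈ 39.7 W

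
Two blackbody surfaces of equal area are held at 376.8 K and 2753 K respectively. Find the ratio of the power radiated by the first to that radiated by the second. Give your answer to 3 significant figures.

P₁/P₂ ≈ 3.51×10⁻⁴

With equal areas, P₁/P₂ = (T₁/T₂)⁴ = (376.8/2753)⁴ = 3.51×10⁻⁴.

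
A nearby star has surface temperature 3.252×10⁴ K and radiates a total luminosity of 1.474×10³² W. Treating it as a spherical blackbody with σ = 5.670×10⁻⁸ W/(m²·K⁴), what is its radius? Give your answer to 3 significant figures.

L = 4πR²σT⁴ ⇒ R = √(L/(4πσT⁴)).
σT⁴ = 6.34140×10¹⁰ W/m², so R = √(1.474×10³²/(4π×6.34140×10¹⁰)) = 1.36×10¹⁰ m.

R ≈ 1.36×10¹⁰ m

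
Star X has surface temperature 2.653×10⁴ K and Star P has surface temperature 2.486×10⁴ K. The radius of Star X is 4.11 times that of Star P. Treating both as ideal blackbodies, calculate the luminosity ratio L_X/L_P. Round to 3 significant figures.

L_X/L_P ≈ 21.9

L ∝ R²T⁴, so L_X/L_P = (R_X/R_P)²(T_X/T_P)⁴ = (4.11)² × (2.653×10⁴/2.486×10⁴)⁴ = 16.8921 × 1.29701 = 21.9.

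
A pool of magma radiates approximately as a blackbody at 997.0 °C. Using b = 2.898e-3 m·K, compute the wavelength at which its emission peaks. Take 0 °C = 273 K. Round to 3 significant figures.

T = 997.0 °C + 273 = 1270.0 K.
Wien's displacement law: λ_max = b/T = (2.898×10⁻³ m·K)/(1270.0 K) = 2.282×10⁻⁶ m.
That is 2.28 μm, in the infrared range.

λ_max ≈ 2.28 μm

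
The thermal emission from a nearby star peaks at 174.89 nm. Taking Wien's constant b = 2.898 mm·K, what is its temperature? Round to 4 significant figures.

Wien's law gives T = b/λ_max = (2.898×10⁻³ m·K)/(1.7489×10⁻⁷ m) = 1.657×10⁴ K.

T ≈ 1.657×10⁴ K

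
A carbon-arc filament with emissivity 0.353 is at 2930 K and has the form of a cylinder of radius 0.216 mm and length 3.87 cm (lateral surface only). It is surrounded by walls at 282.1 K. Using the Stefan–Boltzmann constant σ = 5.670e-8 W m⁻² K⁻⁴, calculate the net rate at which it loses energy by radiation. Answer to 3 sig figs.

Lateral area A = 2πrL = 2π×2.16×10⁻⁴×0.0387 = 5.25224×10⁻⁵ m².
Net radiated power P_net = εσA(T⁴ − T₀⁴) = 0.353×5.670×10⁻⁸×5.25224×10⁻⁵×(2930⁴ − 282.1⁴).
T⁴ − T₀⁴ = 7.37005×10¹³ − 6.33304×10⁹ = 7.36942×10¹³ K⁴, so P_net = 77.5 W.

Net loss ≈ 77.5 W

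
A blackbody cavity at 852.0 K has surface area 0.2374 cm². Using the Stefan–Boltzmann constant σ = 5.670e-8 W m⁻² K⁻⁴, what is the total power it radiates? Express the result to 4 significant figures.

P ≈ 0.7093 W

Area A = 0.2374 cm² = 2.374×10⁻⁵ m².
P = σAT⁴ = 5.670×10⁻⁸ × 2.374×10⁻⁵ × (852.0)⁴ = 0.7093 W.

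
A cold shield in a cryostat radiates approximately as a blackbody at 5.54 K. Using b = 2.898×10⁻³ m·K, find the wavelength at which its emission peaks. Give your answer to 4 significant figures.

λ_max ≈ 0.5231 mm

Wien's displacement law: λ_max = b/T = (2.898×10⁻³ m·K)/(5.54 K) = 5.2310×10⁻⁴ m.
That is 0.5231 mm, in the infrared range.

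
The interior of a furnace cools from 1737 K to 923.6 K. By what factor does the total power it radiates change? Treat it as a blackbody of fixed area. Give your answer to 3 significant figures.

P ∝ T⁴, so P₂/P₁ = (T₂/T₁)⁴ = (923.6/1737)⁴ = (0.531721)⁴ = 0.0799.

P₂/P₁ ≈ 0.0799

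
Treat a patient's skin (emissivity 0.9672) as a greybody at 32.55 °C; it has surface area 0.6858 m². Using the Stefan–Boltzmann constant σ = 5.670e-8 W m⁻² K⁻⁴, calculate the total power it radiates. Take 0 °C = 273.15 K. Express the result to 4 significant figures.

P ≈ 328.5 W

T = 32.55 °C + 273.15 = 305.70 K.
Area A = 0.6858 m².
P = εσAT⁴ = 0.9672 × 5.670×10⁻⁸ × 0.6858 × (305.70)⁴ = 328.5 W.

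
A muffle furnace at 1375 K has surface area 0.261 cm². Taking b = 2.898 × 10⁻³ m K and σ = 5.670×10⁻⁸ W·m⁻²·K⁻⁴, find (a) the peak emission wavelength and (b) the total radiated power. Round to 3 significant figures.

λ_max ≈ 2.11 μm; P ≈ 5.29 W

(a) λ_max = b/T = 2.898×10⁻³/1375 = 2.108×10⁻⁶ m = 2.11 μm.
Area A = 0.261 cm² = 2.61×10⁻⁵ m².
(b) P = σAT⁴ = 5.670×10⁻⁸×2.61×10⁻⁵×(1375)⁴ = 5.29 W.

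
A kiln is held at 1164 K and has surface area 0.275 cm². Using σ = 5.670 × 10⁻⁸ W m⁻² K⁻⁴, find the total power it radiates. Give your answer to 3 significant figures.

P ≈ 2.86 W

Area A = 0.275 cm² = 2.75×10⁻⁵ m².
P = σAT⁴ = 5.670×10⁻⁸ × 2.75×10⁻⁵ × (1164)⁴ = 2.86 W.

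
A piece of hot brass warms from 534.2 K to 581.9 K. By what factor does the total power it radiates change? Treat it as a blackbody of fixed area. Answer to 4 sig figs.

P₂/P₁ ≈ 1.408

P ∝ T⁴, so P₂/P₁ = (T₂/T₁)⁴ = (581.9/534.2)⁴ = (1.08929)⁴ = 1.408.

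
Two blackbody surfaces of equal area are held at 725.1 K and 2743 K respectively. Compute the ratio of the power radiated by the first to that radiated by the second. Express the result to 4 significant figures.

P₁/P₂ ≈ 4.883×10⁻³

With equal areas, P₁/P₂ = (T₁/T₂)⁴ = (725.1/2743)⁴ = 4.883×10⁻³.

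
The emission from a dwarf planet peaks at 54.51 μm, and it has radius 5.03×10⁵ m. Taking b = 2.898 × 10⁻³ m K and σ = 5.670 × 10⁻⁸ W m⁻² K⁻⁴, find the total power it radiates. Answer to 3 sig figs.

Wien's law: T = b/λ_max = 2.898×10⁻³/5.451×10⁻⁵ = 53.1646 K.
Surface area A = 4πR² = 4π(5.03×10⁵ m)² = 3.17940×10¹² m².
Then P = σAT⁴ = 5.670×10⁻⁸×3.17940×10¹²×(53.1646)⁴ = 1.44×10¹² W.

P ≈ 1.44×10¹² W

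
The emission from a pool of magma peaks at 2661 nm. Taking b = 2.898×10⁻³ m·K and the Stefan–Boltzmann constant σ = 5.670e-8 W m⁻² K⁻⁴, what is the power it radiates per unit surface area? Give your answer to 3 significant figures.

Wien's law: T = b/λ_max = 2.898×10⁻³/2.661×10⁻⁶ = 1089.06 K.
Then I = σT⁴ = 5.670×10⁻⁸×(1089.06)⁴ = 7.98×10⁴ W/m².

I ≈ 7.98×10⁴ W/m²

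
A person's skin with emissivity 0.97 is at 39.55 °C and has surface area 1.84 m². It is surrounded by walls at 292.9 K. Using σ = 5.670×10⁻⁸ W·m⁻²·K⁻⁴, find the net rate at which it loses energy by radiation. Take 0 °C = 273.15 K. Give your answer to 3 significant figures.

Net loss ≈ 223 W

T = 39.55 °C + 273.15 = 312.70 K.
Area A = 1.84 m².
Net radiated power P_net = εσA(T⁴ − T₀⁴) = 0.97×5.670×10⁻⁸×1.84×(312.70⁴ − 292.9⁴).
T⁴ − T₀⁴ = 9.56118×10⁹ − 7.35999×10⁹ = 2.20119×10⁹ K⁴, so P_net = 223 W.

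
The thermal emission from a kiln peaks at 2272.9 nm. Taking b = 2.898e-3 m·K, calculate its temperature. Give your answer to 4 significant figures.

T ≈ 1275 K

Wien's law gives T = b/λ_max = (2.898×10⁻³ m·K)/(2.2729×10⁻⁶ m) = 1275 K.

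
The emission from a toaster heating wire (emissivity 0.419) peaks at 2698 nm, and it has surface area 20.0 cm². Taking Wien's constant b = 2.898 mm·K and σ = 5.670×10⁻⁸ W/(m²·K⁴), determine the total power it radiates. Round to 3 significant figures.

P ≈ 63.2 W

Wien's law: T = b/λ_max = 2.898×10⁻³/2.698×10⁻⁶ = 1074.13 K.
Area A = 20.0 cm² = 2.00×10⁻³ m².
Then P = εσAT⁴ = 0.419×5.670×10⁻⁸×2.00×10⁻³×(1074.13)⁴ = 63.2 W.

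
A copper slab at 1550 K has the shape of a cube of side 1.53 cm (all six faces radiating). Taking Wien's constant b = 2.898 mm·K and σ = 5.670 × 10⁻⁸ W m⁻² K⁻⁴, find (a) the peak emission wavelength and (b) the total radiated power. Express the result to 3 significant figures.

(a) λ_max = b/T = 2.898×10⁻³/1550 = 1.870×10⁻⁶ m = 1.87×10³ nm.
Area A = 6s² = 6×(0.0153 m)² = 1.40454×10⁻³ m².
(b) P = σAT⁴ = 5.670×10⁻⁸×1.40454×10⁻³×(1550)⁴ = 460 W.

λ_max ≈ 1.87×10³ nm; P ≈ 460 W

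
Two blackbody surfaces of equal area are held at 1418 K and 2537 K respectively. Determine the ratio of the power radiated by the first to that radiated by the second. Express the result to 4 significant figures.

With equal areas, P₁/P₂ = (T₁/T₂)⁴ = (1418/2537)⁴ = 0.09759.

P₁/P₂ ≈ 0.09759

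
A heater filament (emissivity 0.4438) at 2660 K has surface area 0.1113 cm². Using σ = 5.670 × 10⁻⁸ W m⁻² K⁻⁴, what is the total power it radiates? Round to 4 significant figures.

Area A = 0.1113 cm² = 1.113×10⁻⁵ m².
P = εσAT⁴ = 0.4438 × 5.670×10⁻⁸ × 1.113×10⁻⁵ × (2660)⁴ = 14.02 W.

P ≈ 14.02 W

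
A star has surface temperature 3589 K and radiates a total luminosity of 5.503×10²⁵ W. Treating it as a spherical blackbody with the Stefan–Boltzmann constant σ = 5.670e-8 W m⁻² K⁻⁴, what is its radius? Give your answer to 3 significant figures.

R ≈ 6.82×10⁸ m

L = 4πR²σT⁴ ⇒ R = √(L/(4πσT⁴)).
σT⁴ = 9.40756×10⁶ W/m², so R = √(5.503×10²⁵/(4π×9.40756×10⁶)) = 6.82×10⁸ m.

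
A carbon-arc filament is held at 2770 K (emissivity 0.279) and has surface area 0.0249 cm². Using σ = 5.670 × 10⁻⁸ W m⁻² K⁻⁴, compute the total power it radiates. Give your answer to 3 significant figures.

P ≈ 2.32 W

Area A = 0.0249 cm² = 2.49×10⁻⁶ m².
P = εσAT⁴ = 0.279 × 5.670×10⁻⁸ × 2.49×10⁻⁶ × (2770)⁴ = 2.32 W.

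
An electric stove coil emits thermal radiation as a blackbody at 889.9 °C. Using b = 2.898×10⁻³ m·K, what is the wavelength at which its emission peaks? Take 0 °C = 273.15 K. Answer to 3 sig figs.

λ_max ≈ 2.49 μm

T = 889.9 °C + 273.15 = 1163.05 K.
Wien's displacement law: λ_max = b/T = (2.898×10⁻³ m·K)/(1163.05 K) = 2.492×10⁻⁶ m.
That is 2.49 μm, in the infrared range.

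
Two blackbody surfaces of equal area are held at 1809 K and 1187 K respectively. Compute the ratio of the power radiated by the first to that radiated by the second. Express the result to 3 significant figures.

With equal areas, P₁/P₂ = (T₁/T₂)⁴ = (1809/1187)⁴ = 5.39.

P₁/P₂ ≈ 5.39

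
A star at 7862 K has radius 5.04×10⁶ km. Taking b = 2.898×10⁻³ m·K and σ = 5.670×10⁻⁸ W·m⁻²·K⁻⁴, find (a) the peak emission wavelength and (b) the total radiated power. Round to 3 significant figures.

(a) λ_max = b/T = 2.898×10⁻³/7862 = 3.686×10⁻⁷ m = 369 nm.
Surface area A = 4πR² = 4π(5.04×10⁹ m)² = 3.19206×10²⁰ m².
(b) P = σAT⁴ = 5.670×10⁻⁸×3.19206×10²⁰×(7862)⁴ = 6.91×10²⁸ W.

λ_max ≈ 369 nm; P ≈ 6.91×10²⁸ W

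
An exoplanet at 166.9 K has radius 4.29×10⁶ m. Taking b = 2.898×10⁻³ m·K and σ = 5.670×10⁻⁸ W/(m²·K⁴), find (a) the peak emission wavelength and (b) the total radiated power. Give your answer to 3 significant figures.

(a) λ_max = b/T = 2.898×10⁻³/166.9 = 1.736×10⁻⁵ m = 17.4 μm.
Surface area A = 4πR² = 4π(4.29×10⁶ m)² = 2.31273×10¹⁴ m².
(b) P = σAT⁴ = 5.670×10⁻⁸×2.31273×10¹⁴×(166.9)⁴ = 1.02×10¹⁶ W.

λ_max ≈ 17.4 μm; P ≈ 1.02×10¹⁶ W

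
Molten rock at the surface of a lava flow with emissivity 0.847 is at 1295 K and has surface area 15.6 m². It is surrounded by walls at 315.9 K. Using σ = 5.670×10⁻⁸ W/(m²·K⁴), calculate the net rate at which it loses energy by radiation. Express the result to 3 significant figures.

Area A = 15.6 m².
Net radiated power P_net = εσA(T⁴ − T₀⁴) = 0.847×5.670×10⁻⁸×15.6×(1295⁴ − 315.9⁴).
T⁴ − T₀⁴ = 2.81241×10¹² − 9.95860×10⁹ = 2.80245×10¹² K⁴, so P_net = 2.10×10⁶ W.

Net loss ≈ 2.10×10⁶ W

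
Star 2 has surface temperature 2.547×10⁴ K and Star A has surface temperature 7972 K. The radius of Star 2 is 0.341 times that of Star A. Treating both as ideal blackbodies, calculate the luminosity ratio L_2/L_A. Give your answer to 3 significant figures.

L ∝ R²T⁴, so L_2/L_A = (R_2/R_A)²(T_2/T_A)⁴ = (0.341)² × (2.547×10⁴/7972)⁴ = 0.116281 × 104.195 = 12.1.

L_2/L_A ≈ 12.1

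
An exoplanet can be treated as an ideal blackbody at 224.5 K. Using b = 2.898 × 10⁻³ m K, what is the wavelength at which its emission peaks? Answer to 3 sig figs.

Wien's displacement law: λ_max = b/T = (2.898×10⁻³ m·K)/(224.5 K) = 1.291×10⁻⁵ m.
That is 12.9 μm, in the infrared range.

λ_max ≈ 12.9 μm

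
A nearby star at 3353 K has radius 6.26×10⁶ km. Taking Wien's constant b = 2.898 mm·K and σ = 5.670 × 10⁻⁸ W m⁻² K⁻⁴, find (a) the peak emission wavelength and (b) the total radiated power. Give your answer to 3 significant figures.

(a) λ_max = b/T = 2.898×10⁻³/3353 = 8.643×10⁻⁷ m = 0.864 μm.
Surface area A = 4πR² = 4π(6.26×10⁹ m)² = 4.92446×10²⁰ m².
(b) P = σAT⁴ = 5.670×10⁻⁸×4.92446×10²⁰×(3353)⁴ = 3.53×10²⁷ W.

λ_max ≈ 0.864 μm; P ≈ 3.53×10²⁷ W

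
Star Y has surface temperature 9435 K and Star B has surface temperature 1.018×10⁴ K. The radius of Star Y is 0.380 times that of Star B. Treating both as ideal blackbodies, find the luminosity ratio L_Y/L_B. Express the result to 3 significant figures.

L ∝ R²T⁴, so L_Y/L_B = (R_Y/R_B)²(T_Y/T_B)⁴ = (0.380)² × (9435/1.018×10⁴)⁴ = 0.1444 × 0.737864 = 0.107.

L_Y/L_B ≈ 0.107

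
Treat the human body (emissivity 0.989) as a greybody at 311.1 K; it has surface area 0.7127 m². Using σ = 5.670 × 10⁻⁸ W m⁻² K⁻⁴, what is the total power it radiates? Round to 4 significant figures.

Area A = 0.7127 m².
P = εσAT⁴ = 0.989 × 5.670×10⁻⁸ × 0.7127 × (311.1)⁴ = 374.4 W.

P ≈ 374.4 W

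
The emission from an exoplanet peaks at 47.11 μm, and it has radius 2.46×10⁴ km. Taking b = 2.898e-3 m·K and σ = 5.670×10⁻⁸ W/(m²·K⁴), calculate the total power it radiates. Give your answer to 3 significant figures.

Wien's law: T = b/λ_max = 2.898×10⁻³/4.711×10⁻⁵ = 61.5156 K.
Surface area A = 4πR² = 4π(2.46×10⁷ m)² = 7.60466×10¹⁵ m².
Then P = σAT⁴ = 5.670×10⁻⁸×7.60466×10¹⁵×(61.5156)⁴ = 6.17×10¹⁵ W.

P ≈ 6.17×10¹⁵ W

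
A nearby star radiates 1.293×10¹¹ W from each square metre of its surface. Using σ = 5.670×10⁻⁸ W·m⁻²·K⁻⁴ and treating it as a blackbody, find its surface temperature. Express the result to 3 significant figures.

I = σT⁴, so T = (I/σ)^(1/4) = (1.293×10¹¹/(5.670×10⁻⁸))^(1/4) = 3.89×10⁴ K.

T ≈ 3.89×10⁴ K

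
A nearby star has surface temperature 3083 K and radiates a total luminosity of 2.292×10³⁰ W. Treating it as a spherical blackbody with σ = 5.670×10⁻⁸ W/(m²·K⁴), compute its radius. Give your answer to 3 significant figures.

R ≈ 1.89×10¹¹ m

L = 4πR²σT⁴ ⇒ R = √(L/(4πσT⁴)).
σT⁴ = 5.12244×10⁶ W/m², so R = √(2.292×10³⁰/(4π×5.12244×10⁶)) = 1.89×10¹¹ m.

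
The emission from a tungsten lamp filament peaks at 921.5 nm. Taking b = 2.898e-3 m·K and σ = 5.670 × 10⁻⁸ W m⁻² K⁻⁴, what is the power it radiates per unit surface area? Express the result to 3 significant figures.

Wien's law: T = b/λ_max = 2.898×10⁻³/9.215×10⁻⁷ = 3144.87 K.
Then I = σT⁴ = 5.670×10⁻⁸×(3144.87)⁴ = 5.55×10⁶ W/m².

I ≈ 5.55×10⁶ W/m²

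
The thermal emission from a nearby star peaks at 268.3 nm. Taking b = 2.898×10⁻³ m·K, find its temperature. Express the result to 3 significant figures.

Wien's law gives T = b/λ_max = (2.898×10⁻³ m·K)/(2.683×10⁻⁷ m) = 1.08×10⁴ K.

T ≈ 1.08×10⁴ K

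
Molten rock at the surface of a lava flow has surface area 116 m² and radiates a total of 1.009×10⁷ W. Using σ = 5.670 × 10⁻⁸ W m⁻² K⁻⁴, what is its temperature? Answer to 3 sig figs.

T ≈ 1.11×10³ K

Area A = 116 m².
P = σAT⁴ ⇒ T = (P/(σA))^(1/4) = (1.009×10⁷/(5.670×10⁻⁸×116))^(1/4) = 1.11×10³ K.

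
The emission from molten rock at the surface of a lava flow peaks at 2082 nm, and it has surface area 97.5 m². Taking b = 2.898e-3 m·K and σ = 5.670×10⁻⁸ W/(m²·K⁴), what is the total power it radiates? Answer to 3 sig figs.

Wien's law: T = b/λ_max = 2.898×10⁻³/2.082×10⁻⁶ = 1391.93 K.
Area A = 97.5 m².
Then P = σAT⁴ = 5.670×10⁻⁸×97.5×(1391.93)⁴ = 2.08×10⁷ W.

P ≈ 2.08×10⁷ W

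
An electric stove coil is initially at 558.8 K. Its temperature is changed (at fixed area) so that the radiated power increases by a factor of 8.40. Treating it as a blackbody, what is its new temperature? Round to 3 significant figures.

P ∝ T⁴, so T₂/T₁ = (P₂/P₁)^(1/4) = (8.40)^(1/4) = 1.70243.
T₂ = 558.8 × 1.70243 = 951 K.

T₂ ≈ 951 K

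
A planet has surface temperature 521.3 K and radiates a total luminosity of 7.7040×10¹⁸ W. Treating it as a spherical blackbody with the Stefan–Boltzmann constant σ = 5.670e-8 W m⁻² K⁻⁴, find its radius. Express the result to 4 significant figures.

R ≈ 1.210×10⁷ m

L = 4πR²σT⁴ ⇒ R = √(L/(4πσT⁴)).
σT⁴ = 4187.30 W/m², so R = √(7.7040×10¹⁸/(4π×4187.30)) = 1.210×10⁷ m.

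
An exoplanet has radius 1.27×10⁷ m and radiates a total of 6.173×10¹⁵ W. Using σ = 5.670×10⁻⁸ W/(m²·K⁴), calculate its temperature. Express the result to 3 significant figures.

Surface area A = 4πR² = 4π(1.27×10⁷ m)² = 2.02683×10¹⁵ m².
P = σAT⁴ ⇒ T = (P/(σA))^(1/4) = (6.173×10¹⁵/(5.670×10⁻⁸×2.02683×10¹⁵))^(1/4) = 85.6 K.

T ≈ 85.6 K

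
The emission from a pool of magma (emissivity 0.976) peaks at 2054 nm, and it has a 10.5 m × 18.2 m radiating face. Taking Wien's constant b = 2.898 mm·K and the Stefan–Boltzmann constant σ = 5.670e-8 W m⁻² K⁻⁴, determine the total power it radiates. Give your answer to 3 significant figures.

P ≈ 4.19×10⁷ W

Wien's law: T = b/λ_max = 2.898×10⁻³/2.054×10⁻⁶ = 1410.91 K.
Area A = 10.5 × 18.2 = 191.1 m².
Then P = εσAT⁴ = 0.976×5.670×10⁻⁸×191.1×(1410.91)⁴ = 4.19×10⁷ W.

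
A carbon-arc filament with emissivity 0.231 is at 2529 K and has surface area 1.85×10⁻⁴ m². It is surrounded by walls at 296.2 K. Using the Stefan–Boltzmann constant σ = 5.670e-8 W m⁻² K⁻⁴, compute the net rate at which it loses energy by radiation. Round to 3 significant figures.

Net loss ≈ 99.1 W

Area A = 1.85×10⁻⁴ m².
Net radiated power P_net = εσA(T⁴ − T₀⁴) = 0.231×5.670×10⁻⁸×1.85×10⁻⁴×(2529⁴ − 296.2⁴).
T⁴ − T₀⁴ = 4.09068×10¹³ − 7.69733×10⁹ = 4.08991×10¹³ K⁴, so P_net = 99.1 W.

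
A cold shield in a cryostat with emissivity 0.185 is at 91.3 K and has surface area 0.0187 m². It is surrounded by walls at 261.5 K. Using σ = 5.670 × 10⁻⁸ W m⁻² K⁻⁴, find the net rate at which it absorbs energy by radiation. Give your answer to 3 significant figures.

Area A = 0.0187 m².
Net radiated power P_net = εσA(T⁴ − T₀⁴) = 0.185×5.670×10⁻⁸×0.0187×(91.3⁴ − 261.5⁴).
T⁴ − T₀⁴ = 6.94837×10⁷ − 4.67613×10⁹ = -4.60665×10⁹ K⁴, so P_net = -0.904 W — negative, meaning a net gain of 0.904 W.

Net gain ≈ 0.904 W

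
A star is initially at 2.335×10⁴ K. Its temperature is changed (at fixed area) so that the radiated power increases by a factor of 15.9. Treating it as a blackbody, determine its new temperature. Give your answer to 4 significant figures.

P ∝ T⁴, so T₂/T₁ = (P₂/P₁)^(1/4) = (15.9)^(1/4) = 1.99687.
T₂ = 2.335×10⁴ × 1.99687 = 4.663×10⁴ K.

T₂ ≈ 4.663×10⁴ K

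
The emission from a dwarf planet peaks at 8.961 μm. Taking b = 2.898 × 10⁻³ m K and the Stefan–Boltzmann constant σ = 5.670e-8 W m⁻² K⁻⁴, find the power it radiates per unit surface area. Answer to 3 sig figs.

Wien's law: T = b/λ_max = 2.898×10⁻³/8.961×10⁻⁶ = 323.401 K.
Then I = σT⁴ = 5.670×10⁻⁸×(323.401)⁴ = 620 W/m².

I ≈ 620 W/m²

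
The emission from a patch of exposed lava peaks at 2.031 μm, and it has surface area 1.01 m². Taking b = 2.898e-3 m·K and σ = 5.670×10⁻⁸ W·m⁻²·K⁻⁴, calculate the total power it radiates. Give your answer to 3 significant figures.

Wien's law: T = b/λ_max = 2.898×10⁻³/2.031×10⁻⁶ = 1426.88 K.
Area A = 1.01 m².
Then P = σAT⁴ = 5.670×10⁻⁸×1.01×(1426.88)⁴ = 2.37×10⁵ W.

P ≈ 2.37×10⁵ W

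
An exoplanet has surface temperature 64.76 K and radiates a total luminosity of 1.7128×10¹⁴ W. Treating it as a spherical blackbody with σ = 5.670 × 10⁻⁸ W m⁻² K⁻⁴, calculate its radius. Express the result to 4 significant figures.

L = 4πR²σT⁴ ⇒ R = √(L/(4πσT⁴)).
σT⁴ = 0.997265 W/m², so R = √(1.7128×10¹⁴/(4π×0.997265)) = 3.697×10⁶ m.

R ≈ 3.697×10⁶ m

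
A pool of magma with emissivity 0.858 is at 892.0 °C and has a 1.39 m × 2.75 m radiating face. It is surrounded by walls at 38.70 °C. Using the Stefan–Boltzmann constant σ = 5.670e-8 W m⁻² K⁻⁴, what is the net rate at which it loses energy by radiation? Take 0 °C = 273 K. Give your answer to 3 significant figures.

Net loss ≈ 3.41×10⁵ W

T = 892.0 °C + 273 = 1165.0 K.
Surroundings: T = 38.70 °C + 273 = 311.70 K.
Area A = 1.39 × 2.75 = 3.8225 m².
Net radiated power P_net = εσA(T⁴ − T₀⁴) = 0.858×5.670×10⁻⁸×3.8225×(1165.0⁴ − 311.70⁴).
T⁴ − T₀⁴ = 1.84206×10¹² − 9.43946×10⁹ = 1.83262×10¹² K⁴, so P_net = 3.41×10⁵ W.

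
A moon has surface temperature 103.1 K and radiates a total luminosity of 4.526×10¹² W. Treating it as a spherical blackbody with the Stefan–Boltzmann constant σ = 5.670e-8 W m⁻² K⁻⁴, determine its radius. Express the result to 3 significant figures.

R ≈ 2.37×10⁵ m

L = 4πR²σT⁴ ⇒ R = √(L/(4πσT⁴)).
σT⁴ = 6.40645 W/m², so R = √(4.526×10¹²/(4π×6.40645)) = 2.37×10⁵ m.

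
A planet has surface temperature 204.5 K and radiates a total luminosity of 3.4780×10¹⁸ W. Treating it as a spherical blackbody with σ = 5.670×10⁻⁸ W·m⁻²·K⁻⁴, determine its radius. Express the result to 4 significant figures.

R ≈ 5.283×10⁷ m

L = 4πR²σT⁴ ⇒ R = √(L/(4πσT⁴)).
σT⁴ = 99.1645 W/m², so R = √(3.4780×10¹⁸/(4π×99.1645)) = 5.283×10⁷ m.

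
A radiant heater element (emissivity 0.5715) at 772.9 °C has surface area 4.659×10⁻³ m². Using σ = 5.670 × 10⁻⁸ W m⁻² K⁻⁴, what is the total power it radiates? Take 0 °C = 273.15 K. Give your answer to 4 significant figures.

P ≈ 180.8 W

T = 772.9 °C + 273.15 = 1046.05 K.
Area A = 4.659×10⁻³ m².
P = εσAT⁴ = 0.5715 × 5.670×10⁻⁸ × 4.659×10⁻³ × (1046.05)⁴ = 180.8 W.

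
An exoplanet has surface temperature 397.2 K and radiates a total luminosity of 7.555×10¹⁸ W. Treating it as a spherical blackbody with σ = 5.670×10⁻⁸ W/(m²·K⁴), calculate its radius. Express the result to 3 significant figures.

R ≈ 2.06×10⁷ m

L = 4πR²σT⁴ ⇒ R = √(L/(4πσT⁴)).
σT⁴ = 1411.30 W/m², so R = √(7.555×10¹⁸/(4π×1411.30)) = 2.06×10⁷ m.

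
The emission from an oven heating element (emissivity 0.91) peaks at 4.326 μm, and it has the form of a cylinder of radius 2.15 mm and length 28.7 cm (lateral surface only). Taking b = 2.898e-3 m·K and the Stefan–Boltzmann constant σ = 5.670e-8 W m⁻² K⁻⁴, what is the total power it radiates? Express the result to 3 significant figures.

P ≈ 40.3 W

Wien's law: T = b/λ_max = 2.898×10⁻³/4.326×10⁻⁶ = 669.903 K.
Lateral area A = 2πrL = 2π×2.15×10⁻³×0.287 = 3.87704×10⁻³ m².
Then P = εσAT⁴ = 0.91×5.670×10⁻⁸×3.87704×10⁻³×(669.903)⁴ = 40.3 W.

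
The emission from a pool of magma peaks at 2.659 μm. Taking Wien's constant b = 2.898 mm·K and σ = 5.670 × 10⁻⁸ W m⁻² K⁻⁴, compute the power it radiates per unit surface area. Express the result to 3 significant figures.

I ≈ 8.00×10⁴ W/m²

Wien's law: T = b/λ_max = 2.898×10⁻³/2.659×10⁻⁶ = 1089.88 K.
Then I = σT⁴ = 5.670×10⁻⁸×(1089.88)⁴ = 8.00×10⁴ W/m².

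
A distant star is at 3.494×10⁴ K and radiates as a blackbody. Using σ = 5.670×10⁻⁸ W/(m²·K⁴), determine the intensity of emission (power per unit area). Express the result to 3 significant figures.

Stefan–Boltzmann: I = σT⁴ = 5.670×10⁻⁸ × (3.494×10⁴)⁴ = 8.45×10¹⁰ W/m².

I ≈ 8.45×10¹⁰ W/m²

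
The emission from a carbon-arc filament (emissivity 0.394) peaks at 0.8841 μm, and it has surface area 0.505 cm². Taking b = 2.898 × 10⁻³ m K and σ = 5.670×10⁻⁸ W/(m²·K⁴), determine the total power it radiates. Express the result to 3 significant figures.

Wien's law: T = b/λ_max = 2.898×10⁻³/8.841×10⁻⁷ = 3277.91 K.
Area A = 0.505 cm² = 5.05×10⁻⁵ m².
Then P = εσAT⁴ = 0.394×5.670×10⁻⁸×5.05×10⁻⁵×(3277.91)⁴ = 130 W.

P ≈ 130 W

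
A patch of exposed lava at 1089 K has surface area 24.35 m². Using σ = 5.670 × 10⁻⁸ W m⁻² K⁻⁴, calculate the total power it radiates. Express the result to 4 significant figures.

P ≈ 1.942×10⁶ W

Area A = 24.35 m².
P = σAT⁴ = 5.670×10⁻⁸ × 24.35 × (1089)⁴ = 1.942×10⁶ W.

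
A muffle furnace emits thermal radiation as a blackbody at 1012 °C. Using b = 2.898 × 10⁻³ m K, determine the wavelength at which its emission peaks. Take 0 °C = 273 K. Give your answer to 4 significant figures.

T = 1012 °C + 273 = 1285 K.
Wien's displacement law: λ_max = b/T = (2.898×10⁻³ m·K)/(1285 K) = 2.2553×10⁻⁶ m.
That is 2.255 μm, in the infrared range.

λ_max ≈ 2.255 μm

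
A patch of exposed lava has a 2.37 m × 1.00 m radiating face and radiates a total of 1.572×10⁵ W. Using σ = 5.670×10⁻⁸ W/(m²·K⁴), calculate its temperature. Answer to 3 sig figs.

Area A = 2.37 × 1.00 = 2.37 m².
P = σAT⁴ ⇒ T = (P/(σA))^(1/4) = (1.572×10⁵/(5.670×10⁻⁸×2.37))^(1/4) = 1.04×10³ K.

T ≈ 1.04×10³ K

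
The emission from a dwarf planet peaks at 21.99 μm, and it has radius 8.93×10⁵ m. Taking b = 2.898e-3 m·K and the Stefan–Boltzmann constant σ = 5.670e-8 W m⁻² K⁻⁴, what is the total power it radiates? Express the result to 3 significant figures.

P ≈ 1.71×10¹⁴ W

Wien's law: T = b/λ_max = 2.898×10⁻³/2.199×10⁻⁵ = 131.787 K.
Surface area A = 4πR² = 4π(8.93×10⁵ m)² = 1.00210×10¹³ m².
Then P = σAT⁴ = 5.670×10⁻⁸×1.00210×10¹³×(131.787)⁴ = 1.71×10¹⁴ W.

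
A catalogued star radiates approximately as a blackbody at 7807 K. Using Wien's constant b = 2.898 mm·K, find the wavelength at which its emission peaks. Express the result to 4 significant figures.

λ_max ≈ 371.2 nm

Wien's displacement law: λ_max = b/T = (2.898×10⁻³ m·K)/(7807 K) = 3.7121×10⁻⁷ m.
That is 371.2 nm, in the ultraviolet range.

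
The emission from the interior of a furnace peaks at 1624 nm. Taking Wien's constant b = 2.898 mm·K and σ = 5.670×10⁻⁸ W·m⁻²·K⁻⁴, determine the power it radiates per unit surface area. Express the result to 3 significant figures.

I ≈ 5.75×10⁵ W/m²

Wien's law: T = b/λ_max = 2.898×10⁻³/1.624×10⁻⁶ = 1784.48 K.
Then I = σT⁴ = 5.670×10⁻⁸×(1784.48)⁴ = 5.75×10⁵ W/m².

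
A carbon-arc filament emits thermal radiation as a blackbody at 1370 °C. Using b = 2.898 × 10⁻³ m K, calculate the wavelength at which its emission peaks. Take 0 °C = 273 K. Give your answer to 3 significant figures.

λ_max ≈ 1.76 μm

T = 1370 °C + 273 = 1643 K.
Wien's displacement law: λ_max = b/T = (2.898×10⁻³ m·K)/(1643 K) = 1.764×10⁻⁶ m.
That is 1.76 μm, in the infrared range.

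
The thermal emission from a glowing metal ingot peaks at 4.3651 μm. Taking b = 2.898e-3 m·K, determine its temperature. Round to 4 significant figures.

Wien's law gives T = b/λ_max = (2.898×10⁻³ m·K)/(4.3651×10⁻⁶ m) = 663.9 K.

T ≈ 663.9 K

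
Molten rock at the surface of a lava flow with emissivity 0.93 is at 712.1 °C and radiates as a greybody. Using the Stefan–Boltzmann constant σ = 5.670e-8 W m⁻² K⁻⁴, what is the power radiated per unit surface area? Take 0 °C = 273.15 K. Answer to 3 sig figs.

I ≈ 4.97×10⁴ W/m²

T = 712.1 °C + 273.15 = 985.25 K.
Stefan–Boltzmann: I = εσT⁴ = 0.93 × 5.670×10⁻⁸ × (985.25)⁴ = 4.97×10⁴ W/m².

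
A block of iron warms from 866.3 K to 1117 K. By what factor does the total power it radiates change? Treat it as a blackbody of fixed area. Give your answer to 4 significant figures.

P ∝ T⁴, so P₂/P₁ = (T₂/T₁)⁴ = (1117/866.3)⁴ = (1.28939)⁴ = 2.764.

P₂/P₁ ≈ 2.764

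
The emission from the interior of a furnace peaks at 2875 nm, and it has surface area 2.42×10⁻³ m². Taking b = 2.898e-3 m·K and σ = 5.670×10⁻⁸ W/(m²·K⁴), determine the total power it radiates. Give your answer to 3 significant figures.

Wien's law: T = b/λ_max = 2.898×10⁻³/2.875×10⁻⁶ = 1008.00 K.
Area A = 2.42×10⁻³ m².
Then P = σAT⁴ = 5.670×10⁻⁸×2.42×10⁻³×(1008.00)⁴ = 142 W.

P ≈ 142 W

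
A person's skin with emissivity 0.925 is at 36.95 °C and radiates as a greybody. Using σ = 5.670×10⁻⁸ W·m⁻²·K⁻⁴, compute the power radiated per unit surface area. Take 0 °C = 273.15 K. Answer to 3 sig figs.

I ≈ 485 W/m²

T = 36.95 °C + 273.15 = 310.10 K.
Stefan–Boltzmann: I = εσT⁴ = 0.925 × 5.670×10⁻⁸ × (310.10)⁴ = 485 W/m².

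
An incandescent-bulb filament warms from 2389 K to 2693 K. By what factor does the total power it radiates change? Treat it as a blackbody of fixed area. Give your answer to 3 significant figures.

P₂/P₁ ≈ 1.61

P ∝ T⁴, so P₂/P₁ = (T₂/T₁)⁴ = (2693/2389)⁴ = (1.12725)⁴ = 1.61.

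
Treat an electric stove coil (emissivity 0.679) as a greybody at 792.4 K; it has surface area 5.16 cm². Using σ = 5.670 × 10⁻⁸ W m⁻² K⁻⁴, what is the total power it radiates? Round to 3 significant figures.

P ≈ 7.83 W

Area A = 5.16 cm² = 5.16×10⁻⁴ m².
P = εσAT⁴ = 0.679 × 5.670×10⁻⁸ × 5.16×10⁻⁴ × (792.4)⁴ = 7.83 W.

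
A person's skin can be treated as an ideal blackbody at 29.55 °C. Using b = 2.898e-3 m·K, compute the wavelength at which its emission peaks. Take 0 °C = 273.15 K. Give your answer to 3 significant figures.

λ_max ≈ 9.57 μm

T = 29.55 °C + 273.15 = 302.70 K.
Wien's displacement law: λ_max = b/T = (2.898×10⁻³ m·K)/(302.70 K) = 9.574×10⁻⁶ m.
That is 9.57 μm, in the infrared range.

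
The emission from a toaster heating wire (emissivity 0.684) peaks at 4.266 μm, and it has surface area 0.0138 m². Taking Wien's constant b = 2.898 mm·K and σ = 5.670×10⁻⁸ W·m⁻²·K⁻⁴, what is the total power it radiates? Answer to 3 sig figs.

P ≈ 114 W

Wien's law: T = b/λ_max = 2.898×10⁻³/4.266×10⁻⁶ = 679.325 K.
Area A = 0.0138 m².
Then P = εσAT⁴ = 0.684×5.670×10⁻⁸×0.0138×(679.325)⁴ = 114 W.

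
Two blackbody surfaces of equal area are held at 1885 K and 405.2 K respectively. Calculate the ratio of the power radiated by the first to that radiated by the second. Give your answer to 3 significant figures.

P₁/P₂ ≈ 468

With equal areas, P₁/P₂ = (T₁/T₂)⁴ = (1885/405.2)⁴ = 468.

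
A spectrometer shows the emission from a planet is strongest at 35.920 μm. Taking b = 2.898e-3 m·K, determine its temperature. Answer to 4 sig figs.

T ≈ 80.68 K

Wien's law gives T = b/λ_max = (2.898×10⁻³ m·K)/(3.5920×10⁻⁵ m) = 80.68 K.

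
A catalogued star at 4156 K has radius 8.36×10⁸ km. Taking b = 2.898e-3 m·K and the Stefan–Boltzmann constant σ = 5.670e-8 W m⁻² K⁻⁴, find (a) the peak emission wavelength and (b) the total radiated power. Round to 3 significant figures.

(a) λ_max = b/T = 2.898×10⁻³/4156 = 6.973×10⁻⁷ m = 697 nm.
Surface area A = 4πR² = 4π(8.36×10¹¹ m)² = 8.78259×10²⁴ m².
(b) P = σAT⁴ = 5.670×10⁻⁸×8.78259×10²⁴×(4156)⁴ = 1.49×10³² W.

λ_max ≈ 697 nm; P ≈ 1.49×10³² W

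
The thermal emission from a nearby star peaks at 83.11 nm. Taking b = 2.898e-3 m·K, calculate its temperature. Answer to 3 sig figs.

Wien's law gives T = b/λ_max = (2.898×10⁻³ m·K)/(8.311×10⁻⁸ m) = 3.49×10⁴ K.

T ≈ 3.49×10⁴ K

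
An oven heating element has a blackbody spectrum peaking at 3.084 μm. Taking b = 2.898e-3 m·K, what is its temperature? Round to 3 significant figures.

Wien's law gives T = b/λ_max = (2.898×10⁻³ m·K)/(3.084×10⁻⁶ m) = 940 K.

T ≈ 940 K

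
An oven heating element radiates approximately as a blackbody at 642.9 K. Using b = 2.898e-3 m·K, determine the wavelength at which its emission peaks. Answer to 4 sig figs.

Wien's displacement law: λ_max = b/T = (2.898×10⁻³ m·K)/(642.9 K) = 4.5077×10⁻⁶ m.
That is 4.508 μm, in the infrared range.

λ_max ≈ 4.508 μm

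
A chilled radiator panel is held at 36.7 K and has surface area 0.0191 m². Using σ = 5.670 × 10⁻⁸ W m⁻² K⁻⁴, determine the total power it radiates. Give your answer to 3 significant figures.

Area A = 0.0191 m².
P = σAT⁴ = 5.670×10⁻⁸ × 0.0191 × (36.7)⁴ = 1.96×10⁻³ W.

P ≈ 1.96×10⁻³ W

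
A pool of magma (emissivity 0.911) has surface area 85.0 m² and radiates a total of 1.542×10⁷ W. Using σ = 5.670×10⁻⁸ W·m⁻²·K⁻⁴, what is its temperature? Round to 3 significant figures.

Area A = 85.0 m².
P = εσAT⁴ ⇒ T = (P/(εσA))^(1/4) = (1.542×10⁷/(0.911×5.670×10⁻⁸×85.0))^(1/4) = 1.37×10³ K.

T ≈ 1.37×10³ K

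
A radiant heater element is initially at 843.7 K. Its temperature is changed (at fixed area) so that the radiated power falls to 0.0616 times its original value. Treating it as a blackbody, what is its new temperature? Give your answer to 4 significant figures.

P ∝ T⁴, so T₂/T₁ = (P₂/P₁)^(1/4) = (0.0616)^(1/4) = 0.498190.
T₂ = 843.7 × 0.498190 = 420.3 K.

T₂ ≈ 420.3 K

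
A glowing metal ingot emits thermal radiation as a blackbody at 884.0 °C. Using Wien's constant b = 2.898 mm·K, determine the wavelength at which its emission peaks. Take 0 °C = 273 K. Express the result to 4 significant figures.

T = 884.0 °C + 273 = 1157.0 K.
Wien's displacement law: λ_max = b/T = (2.898×10⁻³ m·K)/(1157.0 K) = 2.5048×10⁻⁶ m.
That is 2505 nm, in the infrared range.

λ_max ≈ 2505 nm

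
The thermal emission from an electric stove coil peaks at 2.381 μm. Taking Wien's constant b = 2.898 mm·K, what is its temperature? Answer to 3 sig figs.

T ≈ 1.22×10³ K

Wien's law gives T = b/λ_max = (2.898×10⁻³ m·K)/(2.381×10⁻⁶ m) = 1.22×10³ K.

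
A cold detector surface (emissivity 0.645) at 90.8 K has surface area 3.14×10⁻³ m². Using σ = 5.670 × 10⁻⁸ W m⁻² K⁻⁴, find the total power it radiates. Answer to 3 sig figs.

Area A = 3.14×10⁻³ m².
P = εσAT⁴ = 0.645 × 5.670×10⁻⁸ × 3.14×10⁻³ × (90.8)⁴ = 7.81×10⁻³ W.

P ≈ 7.81×10⁻³ W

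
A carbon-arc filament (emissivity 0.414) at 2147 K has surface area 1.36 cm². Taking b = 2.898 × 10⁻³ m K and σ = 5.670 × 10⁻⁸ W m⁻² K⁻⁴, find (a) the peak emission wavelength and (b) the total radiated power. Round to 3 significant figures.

(a) λ_max = b/T = 2.898×10⁻³/2147 = 1.350×10⁻⁶ m = 1.35 μm.
Area A = 1.36 cm² = 1.36×10⁻⁴ m².
(b) P = εσAT⁴ = 0.414×5.670×10⁻⁸×1.36×10⁻⁴×(2147)⁴ = 67.8 W.

λ_max ≈ 1.35 μm; P ≈ 67.8 W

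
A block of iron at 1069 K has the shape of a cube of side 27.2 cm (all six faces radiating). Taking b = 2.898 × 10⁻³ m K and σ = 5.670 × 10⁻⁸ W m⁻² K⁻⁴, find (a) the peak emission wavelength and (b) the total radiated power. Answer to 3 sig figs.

(a) λ_max = b/T = 2.898×10⁻³/1069 = 2.711×10⁻⁶ m = 2.71 μm.
Area A = 6s² = 6×(0.272 m)² = 0.443904 m².
(b) P = σAT⁴ = 5.670×10⁻⁸×0.443904×(1069)⁴ = 3.29×10⁴ W.

λ_max ≈ 2.71 μm; P ≈ 3.29×10⁴ W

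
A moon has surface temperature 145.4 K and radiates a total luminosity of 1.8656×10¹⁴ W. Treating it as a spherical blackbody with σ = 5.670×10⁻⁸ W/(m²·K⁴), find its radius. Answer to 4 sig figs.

R ≈ 7.654×10⁵ m

L = 4πR²σT⁴ ⇒ R = √(L/(4πσT⁴)).
σT⁴ = 25.3420 W/m², so R = √(1.8656×10¹⁴/(4π×25.3420)) = 7.654×10⁵ m.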